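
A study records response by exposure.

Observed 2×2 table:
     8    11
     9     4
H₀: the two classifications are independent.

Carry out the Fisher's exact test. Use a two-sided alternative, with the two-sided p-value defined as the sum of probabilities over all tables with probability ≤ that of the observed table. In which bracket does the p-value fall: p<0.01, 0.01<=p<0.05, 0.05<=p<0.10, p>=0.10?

p-value bracket: p>=0.10

Margins: r₁=19, r₂=13, c₁=17, c₂=15, n=32
p_obs = C(19,8)·C(13,9)/C(32,17); sum pmf over tables with pmf ≤ p_obs
p-value (two-sided) = 0.16574
→ bracket: p>=0.10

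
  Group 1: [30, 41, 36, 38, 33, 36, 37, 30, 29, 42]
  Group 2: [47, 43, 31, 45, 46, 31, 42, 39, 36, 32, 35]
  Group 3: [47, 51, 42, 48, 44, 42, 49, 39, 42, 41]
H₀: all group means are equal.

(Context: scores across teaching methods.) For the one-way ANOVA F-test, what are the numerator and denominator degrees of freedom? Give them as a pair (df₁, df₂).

degrees of freedom = [2, 28]

k = 3 groups, N = 31 total
df = (k−1, N−k) = (3−1, 31−3) = (2, 28)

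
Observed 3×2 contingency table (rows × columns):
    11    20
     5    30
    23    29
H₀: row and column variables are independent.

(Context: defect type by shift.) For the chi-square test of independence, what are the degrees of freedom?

degrees of freedom = 2

df = (r−1)(c−1) = (3−1)·(2−1) = 2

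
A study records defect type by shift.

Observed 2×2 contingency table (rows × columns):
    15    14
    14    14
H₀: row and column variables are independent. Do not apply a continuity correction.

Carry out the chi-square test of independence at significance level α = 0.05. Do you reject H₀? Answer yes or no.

reject H₀: no

Row totals [29, 28], col totals [29, 28], n=57
χ² = (15−14.75)²/14.75 + (14−14.25)²/14.25 + (14−14.25)²/14.25 + (14−13.75)²/13.75 = 0.0169
df = 1
p-value (upper-tail) = 0.89643
At α=0.05: p ≥ α → fail to reject H₀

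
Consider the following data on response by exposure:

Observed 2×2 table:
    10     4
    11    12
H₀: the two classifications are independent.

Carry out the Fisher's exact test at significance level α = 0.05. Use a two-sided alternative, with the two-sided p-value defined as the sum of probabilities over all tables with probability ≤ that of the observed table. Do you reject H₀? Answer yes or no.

reject H₀: no

Margins: r₁=14, r₂=23, c₁=21, c₂=16, n=37
p_obs = C(14,10)·C(23,11)/C(37,21); sum pmf over tables with pmf ≤ p_obs
p-value (two-sided) = 0.19077
At α=0.05: p ≥ α → fail to reject H₀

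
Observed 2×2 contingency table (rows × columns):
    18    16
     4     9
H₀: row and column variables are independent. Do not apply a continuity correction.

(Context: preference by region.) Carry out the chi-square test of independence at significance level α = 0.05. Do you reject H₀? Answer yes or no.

reject H₀: no

Row totals [34, 13], col totals [22, 25], n=47
χ² = (18−15.91)²/15.91 + (16−18.09)²/18.09 + (4−6.09)²/6.09 + (9−6.91)²/6.91 = 1.8568
df = 1
p-value (upper-tail) = 0.17299
At α=0.05: p ≥ α → fail to reject H₀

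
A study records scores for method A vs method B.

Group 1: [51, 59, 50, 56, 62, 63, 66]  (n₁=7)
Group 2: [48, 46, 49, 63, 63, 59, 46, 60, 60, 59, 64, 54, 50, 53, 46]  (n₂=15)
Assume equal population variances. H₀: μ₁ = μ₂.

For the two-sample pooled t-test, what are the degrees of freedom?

degrees of freedom = 20

df = n₁ + n₂ − 2 = 7 + 15 − 2 = 20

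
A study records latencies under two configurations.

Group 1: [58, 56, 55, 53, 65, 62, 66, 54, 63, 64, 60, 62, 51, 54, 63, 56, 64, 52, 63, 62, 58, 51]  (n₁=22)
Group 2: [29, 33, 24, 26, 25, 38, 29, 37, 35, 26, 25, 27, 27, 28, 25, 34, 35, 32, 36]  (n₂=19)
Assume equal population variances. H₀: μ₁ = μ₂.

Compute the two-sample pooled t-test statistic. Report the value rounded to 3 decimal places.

x̄₁=58.727, s₁=4.920, n₁=22
x̄₂=30.053, s₂=4.684, n₂=19
s_p² = [21·4.920² + 18·4.684²]/39 = 23.1618
SE = √(s_p²·(1/22+1/19)) = 1.5073
t = (58.727−30.053)/1.5073 = 19.0243
df = 39

test statistic = 19.024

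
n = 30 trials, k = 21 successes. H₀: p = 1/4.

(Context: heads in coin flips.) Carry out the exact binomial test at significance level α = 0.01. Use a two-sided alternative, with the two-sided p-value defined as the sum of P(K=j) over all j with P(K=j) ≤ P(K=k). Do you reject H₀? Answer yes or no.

reject H₀: yes

Exact binomial: n=30, k=21, p₀=1/4=0.2500
P(X=j) = C(n,j)·p₀^j·(1−p₀)^(n−j); p = Σ P(X=j) over j with P(X=j) ≤ P(X=21)
p-value (two-sided) = 0.00000
At α=0.01: p < α → reject H₀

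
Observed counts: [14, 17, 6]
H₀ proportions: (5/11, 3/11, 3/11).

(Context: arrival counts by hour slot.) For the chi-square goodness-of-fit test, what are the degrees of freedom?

df = k − 1 = 3 − 1 = 2

degrees of freedom = 2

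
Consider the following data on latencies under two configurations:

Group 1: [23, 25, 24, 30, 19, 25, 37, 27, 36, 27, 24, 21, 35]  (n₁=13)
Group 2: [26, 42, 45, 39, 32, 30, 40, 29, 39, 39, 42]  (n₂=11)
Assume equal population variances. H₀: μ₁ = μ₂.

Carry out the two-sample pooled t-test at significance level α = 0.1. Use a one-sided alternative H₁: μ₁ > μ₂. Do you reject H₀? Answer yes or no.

x̄₁=27.154, s₁=5.742, n₁=13
x̄₂=36.636, s₂=6.265, n₂=11
s_p² = [12·5.742² + 10·6.265²]/22 = 35.8290
SE = √(s_p²·(1/13+1/11)) = 2.4522
t = (27.154−36.636)/2.4522 = -3.8670
df = 22
p-value (one-sided, H₁ greater) = 0.99958
At α=0.1: p ≥ α → fail to reject H₀

reject H₀: no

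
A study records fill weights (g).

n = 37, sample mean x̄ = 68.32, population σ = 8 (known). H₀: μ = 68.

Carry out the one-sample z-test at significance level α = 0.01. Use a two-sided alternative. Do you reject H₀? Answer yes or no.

SE = σ/√n = 8/√37 = 1.3152
z = (x̄−μ₀)/SE = (68.32−68)/1.3152 = 0.2433
p-value (two-sided) = 0.80776
At α=0.01: p ≥ α → fail to reject H₀

reject H₀: no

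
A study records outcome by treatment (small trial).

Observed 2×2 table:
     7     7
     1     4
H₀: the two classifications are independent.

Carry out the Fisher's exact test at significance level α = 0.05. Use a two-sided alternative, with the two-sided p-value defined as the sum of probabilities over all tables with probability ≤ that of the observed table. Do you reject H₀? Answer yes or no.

Margins: r₁=14, r₂=5, c₁=8, c₂=11, n=19
p_obs = C(14,7)·C(5,1)/C(19,8); sum pmf over tables with pmf ≤ p_obs
p-value (two-sided) = 0.33781
At α=0.05: p ≥ α → fail to reject H₀

reject H₀: no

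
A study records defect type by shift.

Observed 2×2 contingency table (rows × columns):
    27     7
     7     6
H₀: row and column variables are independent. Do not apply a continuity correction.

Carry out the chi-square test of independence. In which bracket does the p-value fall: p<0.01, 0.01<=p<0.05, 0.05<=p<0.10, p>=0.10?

p-value bracket: 0.05<=p<0.10

Row totals [34, 13], col totals [34, 13], n=47
χ² = (27−24.60)²/24.60 + (7−9.40)²/9.40 + (7−9.40)²/9.40 + (6−3.60)²/3.60 = 3.0719
df = 1
p-value (upper-tail) = 0.07966
→ bracket: 0.05<=p<0.10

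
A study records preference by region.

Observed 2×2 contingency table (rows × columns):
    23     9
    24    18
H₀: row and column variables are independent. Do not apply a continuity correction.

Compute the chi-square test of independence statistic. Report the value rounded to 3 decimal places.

test statistic = 1.701

Row totals [32, 42], col totals [47, 27], n=74
χ² = (23−20.32)²/20.32 + (9−11.68)²/11.68 + (24−26.68)²/26.68 + (18−15.32)²/15.32 = 1.7010
df = 1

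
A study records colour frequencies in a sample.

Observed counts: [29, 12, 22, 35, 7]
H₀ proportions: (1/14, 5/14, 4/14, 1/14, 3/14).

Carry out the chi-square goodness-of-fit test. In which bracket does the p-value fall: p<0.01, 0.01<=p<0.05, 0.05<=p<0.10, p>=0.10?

p-value bracket: p<0.01

n = 105; E_i = n·p_i = [7.50, 37.50, 30.00, 7.50, 22.50]
χ² = (29−7.50)²/7.50 + (12−37.50)²/37.50 + (22−30.00)²/30.00 + (35−7.50)²/7.50 + (7−22.50)²/22.50 = 192.6178
df = 4
p-value (upper-tail) = 0.00000
→ bracket: p<0.01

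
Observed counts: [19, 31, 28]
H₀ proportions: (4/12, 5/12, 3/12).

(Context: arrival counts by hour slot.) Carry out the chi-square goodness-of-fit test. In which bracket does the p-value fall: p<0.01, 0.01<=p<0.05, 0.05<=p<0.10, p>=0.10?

n = 78; E_i = n·p_i = [26.00, 32.50, 19.50]
χ² = (19−26.00)²/26.00 + (31−32.50)²/32.50 + (28−19.50)²/19.50 = 5.6590
df = 2
p-value (upper-tail) = 0.05904
→ bracket: 0.05<=p<0.10

p-value bracket: 0.05<=p<0.10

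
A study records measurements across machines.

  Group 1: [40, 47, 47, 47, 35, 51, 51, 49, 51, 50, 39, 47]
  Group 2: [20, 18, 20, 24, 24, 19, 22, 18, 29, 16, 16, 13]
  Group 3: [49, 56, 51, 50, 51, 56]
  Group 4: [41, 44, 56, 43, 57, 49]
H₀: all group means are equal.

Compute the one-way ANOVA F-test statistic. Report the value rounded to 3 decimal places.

Group means [46.17, 19.92, 52.17, 48.33], grand mean 38.778
SSB = Σnᵢ(x̄ᵢ−x̄)² = 6547.472; SSW = ΣΣ(x−x̄ᵢ)² = 798.750
MSB = 6547.472/3 = 2182.4907; MSW = 798.750/32 = 24.9609
F = MSB/MSW = 87.4362
df = (3, 32)

test statistic = 87.436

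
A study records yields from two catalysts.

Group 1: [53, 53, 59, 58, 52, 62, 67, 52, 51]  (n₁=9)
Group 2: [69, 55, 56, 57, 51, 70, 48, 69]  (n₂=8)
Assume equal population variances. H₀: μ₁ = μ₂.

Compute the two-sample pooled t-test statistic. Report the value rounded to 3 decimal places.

x̄₁=56.333, s₁=5.523, n₁=9
x̄₂=59.375, s₂=8.733, n₂=8
s_p² = [8·5.523² + 7·8.733²]/15 = 51.8583
SE = √(s_p²·(1/9+1/8)) = 3.4992
t = (56.333−59.375)/3.4992 = -0.8692
df = 15

test statistic = -0.869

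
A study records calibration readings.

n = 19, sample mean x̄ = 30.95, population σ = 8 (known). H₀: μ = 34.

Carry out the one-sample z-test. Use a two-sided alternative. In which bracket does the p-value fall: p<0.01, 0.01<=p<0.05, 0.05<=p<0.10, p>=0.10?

SE = σ/√n = 8/√19 = 1.8353
z = (x̄−μ₀)/SE = (30.95−34)/1.8353 = -1.6618
p-value (two-sided) = 0.09655
→ bracket: 0.05<=p<0.10

p-value bracket: 0.05<=p<0.10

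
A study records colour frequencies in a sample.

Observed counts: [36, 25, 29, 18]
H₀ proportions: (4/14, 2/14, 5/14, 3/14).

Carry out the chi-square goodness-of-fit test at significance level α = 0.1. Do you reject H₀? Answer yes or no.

reject H₀: yes

n = 108; E_i = n·p_i = [30.86, 15.43, 38.57, 23.14]
χ² = (36−30.86)²/30.86 + (25−15.43)²/15.43 + (29−38.57)²/38.57 + (18−23.14)²/23.14 = 10.3130
df = 3
p-value (upper-tail) = 0.01608
At α=0.1: p < α → reject H₀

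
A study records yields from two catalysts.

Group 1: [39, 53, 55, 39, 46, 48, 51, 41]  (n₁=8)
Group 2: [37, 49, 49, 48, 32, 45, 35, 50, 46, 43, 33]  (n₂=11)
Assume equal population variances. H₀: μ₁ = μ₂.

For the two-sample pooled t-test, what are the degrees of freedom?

degrees of freedom = 17

df = n₁ + n₂ − 2 = 8 + 11 − 2 = 17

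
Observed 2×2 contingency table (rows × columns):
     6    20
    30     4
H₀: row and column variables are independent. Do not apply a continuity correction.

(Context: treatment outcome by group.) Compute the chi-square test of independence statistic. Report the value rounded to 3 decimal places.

test statistic = 26.063

Row totals [26, 34], col totals [36, 24], n=60
χ² = (6−15.60)²/15.60 + (20−10.40)²/10.40 + (30−20.40)²/20.40 + (4−13.60)²/13.60 = 26.0633
df = 1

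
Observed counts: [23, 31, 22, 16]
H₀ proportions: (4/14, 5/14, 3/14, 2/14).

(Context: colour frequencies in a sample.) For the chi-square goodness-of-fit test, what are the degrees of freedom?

degrees of freedom = 3

df = k − 1 = 4 − 1 = 3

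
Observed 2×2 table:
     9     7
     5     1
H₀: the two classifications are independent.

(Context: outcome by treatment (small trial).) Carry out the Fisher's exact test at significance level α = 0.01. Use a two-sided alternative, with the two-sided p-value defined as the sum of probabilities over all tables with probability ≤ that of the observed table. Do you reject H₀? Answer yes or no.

Margins: r₁=16, r₂=6, c₁=14, c₂=8, n=22
p_obs = C(16,9)·C(6,5)/C(22,14); sum pmf over tables with pmf ≤ p_obs
p-value (two-sided) = 0.35116
At α=0.01: p ≥ α → fail to reject H₀

reject H₀: no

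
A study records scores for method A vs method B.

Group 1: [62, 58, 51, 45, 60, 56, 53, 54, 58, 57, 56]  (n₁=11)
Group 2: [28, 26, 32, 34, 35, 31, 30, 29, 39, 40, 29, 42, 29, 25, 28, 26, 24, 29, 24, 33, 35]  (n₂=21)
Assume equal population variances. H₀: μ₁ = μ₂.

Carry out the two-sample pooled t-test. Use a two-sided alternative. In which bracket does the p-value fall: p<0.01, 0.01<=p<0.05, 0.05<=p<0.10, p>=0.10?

x̄₁=55.455, s₁=4.655, n₁=11
x̄₂=30.857, s₂=5.151, n₂=21
s_p² = [10·4.655² + 20·5.151²]/30 = 24.9100
SE = √(s_p²·(1/11+1/21)) = 1.8576
t = (55.455−30.857)/1.8576 = 13.2414
df = 30
p-value (two-sided) = 0.00000
→ bracket: p<0.01

p-value bracket: p<0.01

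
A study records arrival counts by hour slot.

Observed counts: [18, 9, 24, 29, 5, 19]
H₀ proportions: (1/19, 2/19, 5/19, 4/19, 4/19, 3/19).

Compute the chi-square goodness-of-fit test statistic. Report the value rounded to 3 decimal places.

n = 104; E_i = n·p_i = [5.47, 10.95, 27.37, 21.89, 21.89, 16.42]
χ² = (18−5.47)²/5.47 + (9−10.95)²/10.95 + (24−27.37)²/27.37 + (29−21.89)²/21.89 + (5−21.89)²/21.89 + (19−16.42)²/16.42 = 45.1744
df = 5

test statistic = 45.174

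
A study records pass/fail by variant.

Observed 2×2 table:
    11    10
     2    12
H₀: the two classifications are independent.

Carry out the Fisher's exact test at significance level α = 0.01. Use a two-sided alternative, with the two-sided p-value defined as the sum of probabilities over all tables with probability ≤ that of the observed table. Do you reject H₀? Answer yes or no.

Margins: r₁=21, r₂=14, c₁=13, c₂=22, n=35
p_obs = C(21,11)·C(14,2)/C(35,13); sum pmf over tables with pmf ≤ p_obs
p-value (two-sided) = 0.03374
At α=0.01: p ≥ α → fail to reject H₀

reject H₀: no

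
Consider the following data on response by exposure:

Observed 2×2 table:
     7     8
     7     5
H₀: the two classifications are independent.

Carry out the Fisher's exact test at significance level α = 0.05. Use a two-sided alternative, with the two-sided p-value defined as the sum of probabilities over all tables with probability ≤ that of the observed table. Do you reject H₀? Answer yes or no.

Margins: r₁=15, r₂=12, c₁=14, c₂=13, n=27
p_obs = C(15,7)·C(12,7)/C(27,14); sum pmf over tables with pmf ≤ p_obs
p-value (two-sided) = 0.70357
At α=0.05: p ≥ α → fail to reject H₀

reject H₀: no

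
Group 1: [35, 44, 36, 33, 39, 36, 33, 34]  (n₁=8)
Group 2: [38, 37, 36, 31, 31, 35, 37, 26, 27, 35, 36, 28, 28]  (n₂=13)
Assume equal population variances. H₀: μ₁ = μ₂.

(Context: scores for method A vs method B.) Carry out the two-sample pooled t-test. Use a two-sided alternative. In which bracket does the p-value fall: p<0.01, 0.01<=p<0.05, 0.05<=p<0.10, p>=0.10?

p-value bracket: 0.05<=p<0.10

x̄₁=36.250, s₁=3.694, n₁=8
x̄₂=32.692, s₂=4.328, n₂=13
s_p² = [7·3.694² + 12·4.328²]/19 = 16.8563
SE = √(s_p²·(1/8+1/13)) = 1.8449
t = (36.250−32.692)/1.8449 = 1.9284
df = 19
p-value (two-sided) = 0.06889
→ bracket: 0.05<=p<0.10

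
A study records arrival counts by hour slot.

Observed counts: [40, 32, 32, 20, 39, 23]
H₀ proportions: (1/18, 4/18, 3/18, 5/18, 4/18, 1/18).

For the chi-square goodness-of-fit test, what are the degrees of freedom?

degrees of freedom = 5

df = k − 1 = 6 − 1 = 5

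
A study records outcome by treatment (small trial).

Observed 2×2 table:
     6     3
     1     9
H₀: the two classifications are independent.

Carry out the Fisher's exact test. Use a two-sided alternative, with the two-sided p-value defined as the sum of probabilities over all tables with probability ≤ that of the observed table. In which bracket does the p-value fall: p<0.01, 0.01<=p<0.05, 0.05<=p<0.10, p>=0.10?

Margins: r₁=9, r₂=10, c₁=7, c₂=12, n=19
p_obs = C(9,6)·C(10,1)/C(19,7); sum pmf over tables with pmf ≤ p_obs
p-value (two-sided) = 0.01977
→ bracket: 0.01<=p<0.05

p-value bracket: 0.01<=p<0.05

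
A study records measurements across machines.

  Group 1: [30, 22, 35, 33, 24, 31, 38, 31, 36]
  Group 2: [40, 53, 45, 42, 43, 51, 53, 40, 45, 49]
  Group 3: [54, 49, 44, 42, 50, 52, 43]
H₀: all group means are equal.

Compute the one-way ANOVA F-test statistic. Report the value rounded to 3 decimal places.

Group means [31.11, 46.10, 47.71], grand mean 41.346
SSB = Σnᵢ(x̄ᵢ−x̄)² = 1452.667; SSW = ΣΣ(x−x̄ᵢ)² = 589.217
MSB = 1452.667/2 = 726.3336; MSW = 589.217/23 = 25.6182
F = MSB/MSW = 28.3523
df = (2, 23)

test statistic = 28.352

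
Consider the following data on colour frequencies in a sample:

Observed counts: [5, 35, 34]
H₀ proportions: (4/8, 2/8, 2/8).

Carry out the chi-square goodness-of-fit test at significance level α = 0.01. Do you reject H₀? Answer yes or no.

reject H₀: yes

n = 74; E_i = n·p_i = [37.00, 18.50, 18.50]
χ² = (5−37.00)²/37.00 + (35−18.50)²/18.50 + (34−18.50)²/18.50 = 55.3784
df = 2
p-value (upper-tail) = 0.00000
At α=0.01: p < α → reject H₀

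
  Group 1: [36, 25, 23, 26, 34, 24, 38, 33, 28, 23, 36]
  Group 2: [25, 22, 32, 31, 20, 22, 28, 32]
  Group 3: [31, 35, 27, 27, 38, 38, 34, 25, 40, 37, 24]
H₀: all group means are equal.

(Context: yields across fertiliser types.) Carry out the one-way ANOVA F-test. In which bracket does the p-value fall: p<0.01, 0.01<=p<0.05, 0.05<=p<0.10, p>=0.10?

Group means [29.64, 26.50, 32.36], grand mean 29.800
SSB = Σnᵢ(x̄ᵢ−x̄)² = 159.709; SSW = ΣΣ(x−x̄ᵢ)² = 843.091
MSB = 159.709/2 = 79.8545; MSW = 843.091/27 = 31.2256
F = MSB/MSW = 2.5573
df = (2, 27)
p-value (upper-tail) = 0.09614
→ bracket: 0.05<=p<0.10

p-value bracket: 0.05<=p<0.10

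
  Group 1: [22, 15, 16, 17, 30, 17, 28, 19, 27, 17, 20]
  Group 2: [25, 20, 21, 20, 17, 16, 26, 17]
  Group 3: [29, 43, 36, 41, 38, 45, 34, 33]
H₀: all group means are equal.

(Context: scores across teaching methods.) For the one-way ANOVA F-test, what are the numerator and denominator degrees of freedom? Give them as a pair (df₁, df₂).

degrees of freedom = [2, 24]

k = 3 groups, N = 27 total
df = (k−1, N−k) = (3−1, 27−3) = (2, 24)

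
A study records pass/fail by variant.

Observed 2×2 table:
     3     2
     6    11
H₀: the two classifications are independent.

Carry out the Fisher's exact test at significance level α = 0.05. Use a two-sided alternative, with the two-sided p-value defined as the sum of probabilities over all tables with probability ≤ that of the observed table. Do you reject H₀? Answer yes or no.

reject H₀: no

Margins: r₁=5, r₂=17, c₁=9, c₂=13, n=22
p_obs = C(5,3)·C(17,6)/C(22,9); sum pmf over tables with pmf ≤ p_obs
p-value (two-sided) = 0.60902
At α=0.05: p ≥ α → fail to reject H₀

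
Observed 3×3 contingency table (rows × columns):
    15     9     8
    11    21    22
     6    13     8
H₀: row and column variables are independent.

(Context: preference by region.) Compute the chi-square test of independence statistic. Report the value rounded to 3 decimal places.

test statistic = 8.661

Row totals [32, 54, 27], col totals [32, 43, 38], n=113
χ² = (15−9.06)²/9.06 + (9−12.18)²/12.18 + (8−10.76)²/10.76 + (11−15.29)²/15.29 + (21−20.55)²/20.55 + (22−18.16)²/18.16 + (6−7.65)²/7.65 + (13−10.27)²/10.27 + (8−9.08)²/9.08 = 8.6611
df = 4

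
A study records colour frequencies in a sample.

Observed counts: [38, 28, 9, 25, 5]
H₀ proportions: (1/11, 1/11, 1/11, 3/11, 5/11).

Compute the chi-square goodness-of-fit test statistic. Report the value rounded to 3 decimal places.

test statistic = 159.244

n = 105; E_i = n·p_i = [9.55, 9.55, 9.55, 28.64, 47.73]
χ² = (38−9.55)²/9.55 + (28−9.55)²/9.55 + (9−9.55)²/9.55 + (25−28.64)²/28.64 + (5−47.73)²/47.73 = 159.2444
df = 4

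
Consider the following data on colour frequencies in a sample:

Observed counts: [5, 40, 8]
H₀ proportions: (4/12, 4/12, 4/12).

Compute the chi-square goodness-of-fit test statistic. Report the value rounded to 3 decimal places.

test statistic = 42.604

n = 53; E_i = n·p_i = [17.67, 17.67, 17.67]
χ² = (5−17.67)²/17.67 + (40−17.67)²/17.67 + (8−17.67)²/17.67 = 42.6038
df = 2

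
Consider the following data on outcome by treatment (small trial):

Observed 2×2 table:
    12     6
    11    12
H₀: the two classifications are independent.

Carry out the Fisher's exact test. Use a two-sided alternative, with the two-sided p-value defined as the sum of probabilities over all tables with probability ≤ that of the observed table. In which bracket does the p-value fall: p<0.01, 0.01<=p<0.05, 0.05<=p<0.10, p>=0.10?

p-value bracket: p>=0.10

Margins: r₁=18, r₂=23, c₁=23, c₂=18, n=41
p_obs = C(18,12)·C(23,11)/C(41,23); sum pmf over tables with pmf ≤ p_obs
p-value (two-sided) = 0.34283
→ bracket: p>=0.10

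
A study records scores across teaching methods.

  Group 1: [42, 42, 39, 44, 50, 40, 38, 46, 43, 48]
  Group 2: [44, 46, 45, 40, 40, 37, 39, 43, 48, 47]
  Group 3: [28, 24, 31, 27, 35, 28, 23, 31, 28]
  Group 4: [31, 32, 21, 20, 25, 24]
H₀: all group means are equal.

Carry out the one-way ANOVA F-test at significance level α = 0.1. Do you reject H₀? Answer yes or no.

Group means [43.20, 42.90, 28.33, 25.50], grand mean 36.257
SSB = Σnᵢ(x̄ᵢ−x̄)² = 2182.686; SSW = ΣΣ(x−x̄ᵢ)² = 494.000
MSB = 2182.686/3 = 727.5619; MSW = 494.000/31 = 15.9355
F = MSB/MSW = 45.6567
df = (3, 31)
p-value (upper-tail) = 0.00000
At α=0.1: p < α → reject H₀

reject H₀: yes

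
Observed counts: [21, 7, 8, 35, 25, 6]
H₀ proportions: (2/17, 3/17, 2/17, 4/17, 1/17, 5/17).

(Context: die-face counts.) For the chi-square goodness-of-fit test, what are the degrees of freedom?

degrees of freedom = 5

df = k − 1 = 6 − 1 = 5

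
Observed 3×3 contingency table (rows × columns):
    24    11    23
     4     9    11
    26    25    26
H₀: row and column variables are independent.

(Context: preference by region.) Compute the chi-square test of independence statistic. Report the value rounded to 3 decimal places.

Row totals [58, 24, 77], col totals [54, 45, 60], n=159
χ² = (24−19.70)²/19.70 + (11−16.42)²/16.42 + (23−21.89)²/21.89 + (4−8.15)²/8.15 + (9−6.79)²/6.79 + (11−9.06)²/9.06 + (26−26.15)²/26.15 + (25−21.79)²/21.79 + (26−29.06)²/29.06 = 6.8254
df = 4

test statistic = 6.825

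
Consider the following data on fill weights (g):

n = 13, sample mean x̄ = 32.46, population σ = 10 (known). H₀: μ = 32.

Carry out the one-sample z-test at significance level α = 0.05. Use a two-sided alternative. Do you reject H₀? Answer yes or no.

reject H₀: no

SE = σ/√n = 10/√13 = 2.7735
z = (x̄−μ₀)/SE = (32.46−32)/2.7735 = 0.1659
p-value (two-sided) = 0.86827
At α=0.05: p ≥ α → fail to reject H₀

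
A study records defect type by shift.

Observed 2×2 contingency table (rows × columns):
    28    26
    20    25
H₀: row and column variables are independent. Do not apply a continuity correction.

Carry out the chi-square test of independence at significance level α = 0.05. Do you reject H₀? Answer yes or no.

reject H₀: no

Row totals [54, 45], col totals [48, 51], n=99
χ² = (28−26.18)²/26.18 + (26−27.82)²/27.82 + (20−21.82)²/21.82 + (25−23.18)²/23.18 = 0.5392
df = 1
p-value (upper-tail) = 0.46276
At α=0.05: p ≥ α → fail to reject H₀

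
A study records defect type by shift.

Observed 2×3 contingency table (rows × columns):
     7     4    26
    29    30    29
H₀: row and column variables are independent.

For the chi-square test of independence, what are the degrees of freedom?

degrees of freedom = 2

df = (r−1)(c−1) = (2−1)·(3−1) = 2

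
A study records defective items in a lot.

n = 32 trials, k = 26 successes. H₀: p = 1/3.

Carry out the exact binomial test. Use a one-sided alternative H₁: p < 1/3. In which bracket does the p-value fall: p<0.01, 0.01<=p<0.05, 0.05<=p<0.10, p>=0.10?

Exact binomial: n=32, k=26, p₀=1/3=0.3333
P(X≤26) from Σ C(n,i)·p₀^i·(1−p₀)^(n−i)
p-value (one-sided, H₁ less) = 1.00000
→ bracket: p>=0.10

p-value bracket: p>=0.10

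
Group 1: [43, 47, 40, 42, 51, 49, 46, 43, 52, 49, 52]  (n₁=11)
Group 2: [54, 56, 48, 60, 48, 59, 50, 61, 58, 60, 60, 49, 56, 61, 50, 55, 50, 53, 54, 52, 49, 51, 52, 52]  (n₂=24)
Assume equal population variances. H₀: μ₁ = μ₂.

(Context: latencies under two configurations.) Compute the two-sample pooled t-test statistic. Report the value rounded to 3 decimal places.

test statistic = -4.631

x̄₁=46.727, s₁=4.245, n₁=11
x̄₂=54.083, s₂=4.413, n₂=24
s_p² = [10·4.245² + 23·4.413²]/33 = 19.0308
SE = √(s_p²·(1/11+1/24)) = 1.5884
t = (46.727−54.083)/1.5884 = -4.6311
df = 33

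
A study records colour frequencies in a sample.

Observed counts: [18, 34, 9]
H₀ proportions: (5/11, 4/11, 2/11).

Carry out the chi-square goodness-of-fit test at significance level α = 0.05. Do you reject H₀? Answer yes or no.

n = 61; E_i = n·p_i = [27.73, 22.18, 11.09]
χ² = (18−27.73)²/27.73 + (34−22.18)²/22.18 + (9−11.09)²/11.09 = 10.1033
df = 2
p-value (upper-tail) = 0.00640
At α=0.05: p < α → reject H₀

reject H₀: yes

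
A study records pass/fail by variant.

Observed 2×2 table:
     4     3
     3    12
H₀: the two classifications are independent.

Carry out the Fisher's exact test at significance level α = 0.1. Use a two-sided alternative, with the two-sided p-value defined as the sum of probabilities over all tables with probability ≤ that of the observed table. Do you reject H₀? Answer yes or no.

Margins: r₁=7, r₂=15, c₁=7, c₂=15, n=22
p_obs = C(7,4)·C(15,3)/C(22,7); sum pmf over tables with pmf ≤ p_obs
p-value (two-sided) = 0.14466
At α=0.1: p ≥ α → fail to reject H₀

reject H₀: no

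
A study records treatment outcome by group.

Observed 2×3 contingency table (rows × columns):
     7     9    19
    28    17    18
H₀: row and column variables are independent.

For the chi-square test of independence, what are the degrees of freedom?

degrees of freedom = 2

df = (r−1)(c−1) = (2−1)·(3−1) = 2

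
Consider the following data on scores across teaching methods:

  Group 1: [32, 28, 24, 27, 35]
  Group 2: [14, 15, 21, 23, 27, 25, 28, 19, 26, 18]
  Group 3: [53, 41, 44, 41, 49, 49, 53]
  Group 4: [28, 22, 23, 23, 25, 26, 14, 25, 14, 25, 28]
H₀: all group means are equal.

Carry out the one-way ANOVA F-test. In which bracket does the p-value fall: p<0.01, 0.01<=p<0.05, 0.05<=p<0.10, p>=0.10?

Group means [29.20, 21.60, 47.14, 23.00], grand mean 28.636
SSB = Σnᵢ(x̄ᵢ−x̄)² = 3243.579; SSW = ΣΣ(x−x̄ᵢ)² = 694.057
MSB = 3243.579/3 = 1081.1931; MSW = 694.057/29 = 23.9330
F = MSB/MSW = 45.1758
df = (3, 29)
p-value (upper-tail) = 0.00000
→ bracket: p<0.01

p-value bracket: p<0.01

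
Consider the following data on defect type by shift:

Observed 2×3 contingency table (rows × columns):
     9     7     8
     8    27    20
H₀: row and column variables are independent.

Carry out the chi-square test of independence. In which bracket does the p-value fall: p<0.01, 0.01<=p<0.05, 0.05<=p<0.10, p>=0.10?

p-value bracket: 0.05<=p<0.10

Row totals [24, 55], col totals [17, 34, 28], n=79
χ² = (9−5.16)²/5.16 + (7−10.33)²/10.33 + (8−8.51)²/8.51 + (8−11.84)²/11.84 + (27−23.67)²/23.67 + (20−19.49)²/19.49 = 5.6758
df = 2
p-value (upper-tail) = 0.05855
→ bracket: 0.05<=p<0.10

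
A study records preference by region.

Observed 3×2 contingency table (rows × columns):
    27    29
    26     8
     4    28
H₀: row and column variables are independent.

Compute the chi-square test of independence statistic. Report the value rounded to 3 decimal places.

Row totals [56, 34, 32], col totals [57, 65], n=122
χ² = (27−26.16)²/26.16 + (29−29.84)²/29.84 + (26−15.89)²/15.89 + (8−18.11)²/18.11 + (4−14.95)²/14.95 + (28−17.05)²/17.05 = 27.1932
df = 2

test statistic = 27.193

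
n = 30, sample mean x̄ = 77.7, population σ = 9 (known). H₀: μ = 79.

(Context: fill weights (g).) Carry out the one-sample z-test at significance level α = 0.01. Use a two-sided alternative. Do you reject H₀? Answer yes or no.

SE = σ/√n = 9/√30 = 1.6432
z = (x̄−μ₀)/SE = (77.7−79)/1.6432 = -0.7912
p-value (two-sided) = 0.42885
At α=0.01: p ≥ α → fail to reject H₀

reject H₀: no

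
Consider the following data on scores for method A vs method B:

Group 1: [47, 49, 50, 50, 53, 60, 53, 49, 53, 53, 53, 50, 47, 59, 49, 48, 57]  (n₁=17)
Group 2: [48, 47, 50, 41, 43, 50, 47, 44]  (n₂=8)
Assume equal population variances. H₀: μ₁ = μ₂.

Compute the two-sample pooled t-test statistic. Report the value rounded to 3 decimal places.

test statistic = 3.435

x̄₁=51.765, s₁=3.930, n₁=17
x̄₂=46.250, s₂=3.284, n₂=8
s_p² = [16·3.930² + 7·3.284²]/23 = 14.0243
SE = √(s_p²·(1/17+1/8)) = 1.6056
t = (51.765−46.250)/1.6056 = 3.4346
df = 23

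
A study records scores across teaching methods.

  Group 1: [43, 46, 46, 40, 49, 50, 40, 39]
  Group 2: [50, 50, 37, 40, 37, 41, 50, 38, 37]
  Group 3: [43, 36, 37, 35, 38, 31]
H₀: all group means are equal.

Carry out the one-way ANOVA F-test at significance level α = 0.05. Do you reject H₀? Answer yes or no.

Group means [44.12, 42.22, 36.67], grand mean 41.435
SSB = Σnᵢ(x̄ᵢ−x̄)² = 199.888; SSW = ΣΣ(x−x̄ᵢ)² = 491.764
MSB = 199.888/2 = 99.9441; MSW = 491.764/20 = 24.5882
F = MSB/MSW = 4.0647
df = (2, 20)
p-value (upper-tail) = 0.03301
At α=0.05: p < α → reject H₀

reject H₀: yes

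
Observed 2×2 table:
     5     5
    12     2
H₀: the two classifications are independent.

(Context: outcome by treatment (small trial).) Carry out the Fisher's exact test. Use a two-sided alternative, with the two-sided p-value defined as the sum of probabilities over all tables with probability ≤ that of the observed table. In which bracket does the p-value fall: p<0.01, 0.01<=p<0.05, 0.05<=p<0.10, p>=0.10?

p-value bracket: 0.05<=p<0.10

Margins: r₁=10, r₂=14, c₁=17, c₂=7, n=24
p_obs = C(10,5)·C(14,12)/C(24,17); sum pmf over tables with pmf ≤ p_obs
p-value (two-sided) = 0.08501
→ bracket: 0.05<=p<0.10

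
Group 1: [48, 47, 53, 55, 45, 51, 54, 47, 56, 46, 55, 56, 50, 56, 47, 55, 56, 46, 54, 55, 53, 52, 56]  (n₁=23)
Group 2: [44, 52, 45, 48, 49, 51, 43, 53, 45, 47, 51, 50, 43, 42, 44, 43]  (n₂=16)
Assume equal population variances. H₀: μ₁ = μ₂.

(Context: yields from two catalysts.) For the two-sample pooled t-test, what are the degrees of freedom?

degrees of freedom = 37

df = n₁ + n₂ − 2 = 23 + 16 − 2 = 37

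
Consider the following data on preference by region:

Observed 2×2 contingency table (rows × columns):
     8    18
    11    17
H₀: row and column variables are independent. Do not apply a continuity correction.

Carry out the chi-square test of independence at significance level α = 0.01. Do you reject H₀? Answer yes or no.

reject H₀: no

Row totals [26, 28], col totals [19, 35], n=54
χ² = (8−9.15)²/9.15 + (18−16.85)²/16.85 + (11−9.85)²/9.85 + (17−18.15)²/18.15 = 0.4288
df = 1
p-value (upper-tail) = 0.51259
At α=0.01: p ≥ α → fail to reject H₀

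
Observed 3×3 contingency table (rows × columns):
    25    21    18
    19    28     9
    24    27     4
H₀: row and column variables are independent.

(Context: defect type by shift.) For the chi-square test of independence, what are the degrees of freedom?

df = (r−1)(c−1) = (3−1)·(3−1) = 4

degrees of freedom = 4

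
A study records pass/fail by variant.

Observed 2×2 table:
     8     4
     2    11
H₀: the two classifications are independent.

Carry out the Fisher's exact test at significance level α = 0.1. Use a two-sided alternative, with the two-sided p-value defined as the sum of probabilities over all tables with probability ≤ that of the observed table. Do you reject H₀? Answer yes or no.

reject H₀: yes

Margins: r₁=12, r₂=13, c₁=10, c₂=15, n=25
p_obs = C(12,8)·C(13,2)/C(25,10); sum pmf over tables with pmf ≤ p_obs
p-value (two-sided) = 0.01542
At α=0.1: p < α → reject H₀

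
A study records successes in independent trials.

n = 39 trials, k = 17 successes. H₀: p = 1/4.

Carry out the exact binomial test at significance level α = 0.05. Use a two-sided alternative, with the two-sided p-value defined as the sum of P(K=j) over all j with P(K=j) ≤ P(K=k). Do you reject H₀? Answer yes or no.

Exact binomial: n=39, k=17, p₀=1/4=0.2500
P(X=j) = C(n,j)·p₀^j·(1−p₀)^(n−j); p = Σ P(X=j) over j with P(X=j) ≤ P(X=17)
p-value (two-sided) = 0.01445
At α=0.05: p < α → reject H₀

reject H₀: yes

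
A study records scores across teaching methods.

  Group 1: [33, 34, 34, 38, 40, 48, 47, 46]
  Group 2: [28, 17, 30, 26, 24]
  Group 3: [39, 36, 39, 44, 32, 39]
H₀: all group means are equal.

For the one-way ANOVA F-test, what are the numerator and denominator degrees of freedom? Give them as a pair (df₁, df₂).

degrees of freedom = [2, 16]

k = 3 groups, N = 19 total
df = (k−1, N−k) = (3−1, 19−3) = (2, 16)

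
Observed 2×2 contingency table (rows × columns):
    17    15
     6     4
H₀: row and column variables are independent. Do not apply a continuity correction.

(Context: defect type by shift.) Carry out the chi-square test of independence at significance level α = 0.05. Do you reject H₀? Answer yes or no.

Row totals [32, 10], col totals [23, 19], n=42
χ² = (17−17.52)²/17.52 + (15−14.48)²/14.48 + (6−5.48)²/5.48 + (4−4.52)²/4.52 = 0.1454
df = 1
p-value (upper-tail) = 0.70300
At α=0.05: p ≥ α → fail to reject H₀

reject H₀: no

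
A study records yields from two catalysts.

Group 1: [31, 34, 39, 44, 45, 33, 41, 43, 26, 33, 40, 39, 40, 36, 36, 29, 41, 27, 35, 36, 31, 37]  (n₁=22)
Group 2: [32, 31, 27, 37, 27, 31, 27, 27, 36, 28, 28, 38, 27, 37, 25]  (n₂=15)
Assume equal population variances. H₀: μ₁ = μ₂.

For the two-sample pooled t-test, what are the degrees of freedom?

degrees of freedom = 35

df = n₁ + n₂ − 2 = 22 + 15 − 2 = 35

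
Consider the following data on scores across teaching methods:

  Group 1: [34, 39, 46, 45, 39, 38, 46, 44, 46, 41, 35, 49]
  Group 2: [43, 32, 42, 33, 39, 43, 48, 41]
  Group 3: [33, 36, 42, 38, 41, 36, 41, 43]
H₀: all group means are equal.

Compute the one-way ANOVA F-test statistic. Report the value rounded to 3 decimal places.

Group means [41.83, 40.12, 38.75], grand mean 40.464
SSB = Σnᵢ(x̄ᵢ−x̄)² = 46.923; SSW = ΣΣ(x−x̄ᵢ)² = 546.042
MSB = 46.923/2 = 23.4613; MSW = 546.042/25 = 21.8417
F = MSB/MSW = 1.0742
df = (2, 25)

test statistic = 1.074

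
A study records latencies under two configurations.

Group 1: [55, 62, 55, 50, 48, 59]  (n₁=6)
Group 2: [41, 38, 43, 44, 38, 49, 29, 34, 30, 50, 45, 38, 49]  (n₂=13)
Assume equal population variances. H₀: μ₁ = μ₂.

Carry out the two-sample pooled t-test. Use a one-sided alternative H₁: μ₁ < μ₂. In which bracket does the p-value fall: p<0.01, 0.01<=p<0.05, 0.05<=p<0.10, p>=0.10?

p-value bracket: p>=0.10

x̄₁=54.833, s₁=5.269, n₁=6
x̄₂=40.615, s₂=6.935, n₂=13
s_p² = [5·5.269² + 12·6.935²]/17 = 42.1124
SE = √(s_p²·(1/6+1/13)) = 3.2028
t = (54.833−40.615)/3.2028 = 4.4392
df = 17
p-value (one-sided, H₁ less) = 0.99982
→ bracket: p>=0.10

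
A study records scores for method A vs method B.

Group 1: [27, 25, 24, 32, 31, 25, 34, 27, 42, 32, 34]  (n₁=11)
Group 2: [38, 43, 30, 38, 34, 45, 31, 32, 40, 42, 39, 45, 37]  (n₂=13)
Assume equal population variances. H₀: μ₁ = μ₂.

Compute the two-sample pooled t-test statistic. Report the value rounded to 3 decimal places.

x̄₁=30.273, s₁=5.368, n₁=11
x̄₂=38.000, s₂=5.083, n₂=13
s_p² = [10·5.368² + 12·5.083²]/22 = 27.1901
SE = √(s_p²·(1/11+1/13)) = 2.1362
t = (30.273−38.000)/2.1362 = -3.6173
df = 22

test statistic = -3.617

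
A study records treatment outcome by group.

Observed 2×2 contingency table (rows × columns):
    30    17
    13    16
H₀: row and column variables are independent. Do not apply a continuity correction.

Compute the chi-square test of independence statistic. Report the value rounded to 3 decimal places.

Row totals [47, 29], col totals [43, 33], n=76
χ² = (30−26.59)²/26.59 + (17−20.41)²/20.41 + (13−16.41)²/16.41 + (16−12.59)²/12.59 = 2.6359
df = 1

test statistic = 2.636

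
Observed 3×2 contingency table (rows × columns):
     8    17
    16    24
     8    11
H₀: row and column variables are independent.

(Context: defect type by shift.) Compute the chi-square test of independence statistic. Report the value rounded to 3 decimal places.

Row totals [25, 40, 19], col totals [32, 52], n=84
χ² = (8−9.52)²/9.52 + (17−15.48)²/15.48 + (16−15.24)²/15.24 + (24−24.76)²/24.76 + (8−7.24)²/7.24 + (11−11.76)²/11.76 = 0.5849
df = 2

test statistic = 0.585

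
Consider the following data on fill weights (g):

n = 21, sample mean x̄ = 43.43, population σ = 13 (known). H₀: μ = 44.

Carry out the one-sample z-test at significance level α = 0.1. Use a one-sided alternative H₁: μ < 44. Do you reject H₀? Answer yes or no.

SE = σ/√n = 13/√21 = 2.8368
z = (x̄−μ₀)/SE = (43.43−44)/2.8368 = -0.2009
p-value (one-sided, H₁ less) = 0.42038
At α=0.1: p ≥ α → fail to reject H₀

reject H₀: no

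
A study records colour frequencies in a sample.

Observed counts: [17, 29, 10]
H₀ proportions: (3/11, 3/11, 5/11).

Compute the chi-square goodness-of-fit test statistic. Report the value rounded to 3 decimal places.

test statistic = 21.917

n = 56; E_i = n·p_i = [15.27, 15.27, 25.45]
χ² = (17−15.27)²/15.27 + (29−15.27)²/15.27 + (10−25.45)²/25.45 = 21.9167
df = 2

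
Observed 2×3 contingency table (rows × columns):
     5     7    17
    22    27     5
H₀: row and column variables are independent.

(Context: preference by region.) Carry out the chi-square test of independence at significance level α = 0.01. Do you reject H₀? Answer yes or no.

reject H₀: yes

Row totals [29, 54], col totals [27, 34, 22], n=83
χ² = (5−9.43)²/9.43 + (7−11.88)²/11.88 + (17−7.69)²/7.69 + (22−17.57)²/17.57 + (27−22.12)²/22.12 + (5−14.31)²/14.31 = 23.6273
df = 2
p-value (upper-tail) = 0.00001
At α=0.01: p < α → reject H₀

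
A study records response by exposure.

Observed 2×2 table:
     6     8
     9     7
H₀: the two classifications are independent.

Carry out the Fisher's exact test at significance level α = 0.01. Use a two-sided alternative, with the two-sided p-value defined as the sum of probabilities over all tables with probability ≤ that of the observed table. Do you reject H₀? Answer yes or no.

reject H₀: no

Margins: r₁=14, r₂=16, c₁=15, c₂=15, n=30
p_obs = C(14,6)·C(16,9)/C(30,15); sum pmf over tables with pmf ≤ p_obs
p-value (two-sided) = 0.71525
At α=0.01: p ≥ α → fail to reject H₀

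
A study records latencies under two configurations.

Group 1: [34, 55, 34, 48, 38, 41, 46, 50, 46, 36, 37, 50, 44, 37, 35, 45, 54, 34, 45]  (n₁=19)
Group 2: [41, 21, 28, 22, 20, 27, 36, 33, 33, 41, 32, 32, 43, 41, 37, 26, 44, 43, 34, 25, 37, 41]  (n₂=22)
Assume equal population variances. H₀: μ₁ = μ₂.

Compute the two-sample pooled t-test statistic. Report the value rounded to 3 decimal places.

x̄₁=42.579, s₁=6.947, n₁=19
x̄₂=33.500, s₂=7.633, n₂=22
s_p² = [18·6.947² + 21·7.633²]/39 = 53.6444
SE = √(s_p²·(1/19+1/22)) = 2.2939
t = (42.579−33.500)/2.2939 = 3.9579
df = 39

test statistic = 3.958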